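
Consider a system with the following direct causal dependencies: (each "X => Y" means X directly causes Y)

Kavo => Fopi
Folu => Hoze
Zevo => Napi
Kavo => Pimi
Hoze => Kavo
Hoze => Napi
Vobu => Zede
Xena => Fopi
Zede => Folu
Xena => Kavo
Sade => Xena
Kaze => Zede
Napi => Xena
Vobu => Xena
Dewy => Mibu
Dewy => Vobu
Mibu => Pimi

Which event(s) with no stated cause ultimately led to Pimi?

Dewy, Kaze, Sade, Zevo

Tracing upstream from Pimi: Pimi ← Mibu ← Dewy.
A separate upstream branch: Pimi ← Kavo ← Hoze ← Folu ← Zede ← Kaze.
A separate upstream branch: Pimi ← Kavo ← Xena ← Napi ← Zevo.
A separate upstream branch: Pimi ← Kavo ← Xena ← Sade.
Each of those chain origins has no stated cause.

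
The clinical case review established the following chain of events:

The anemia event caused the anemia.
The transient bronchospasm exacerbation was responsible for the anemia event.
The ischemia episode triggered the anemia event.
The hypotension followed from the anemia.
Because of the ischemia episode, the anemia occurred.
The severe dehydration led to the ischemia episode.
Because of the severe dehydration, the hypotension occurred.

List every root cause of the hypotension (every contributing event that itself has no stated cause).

the severe dehydration, the transient bronchospasm exacerbation

Tracing upstream from the hypotension: the hypotension ← the severe dehydration.
A separate upstream branch: the hypotension ← the anemia ← the anemia event ← the transient bronchospasm exacerbation.
Each of those chain origins has no stated cause.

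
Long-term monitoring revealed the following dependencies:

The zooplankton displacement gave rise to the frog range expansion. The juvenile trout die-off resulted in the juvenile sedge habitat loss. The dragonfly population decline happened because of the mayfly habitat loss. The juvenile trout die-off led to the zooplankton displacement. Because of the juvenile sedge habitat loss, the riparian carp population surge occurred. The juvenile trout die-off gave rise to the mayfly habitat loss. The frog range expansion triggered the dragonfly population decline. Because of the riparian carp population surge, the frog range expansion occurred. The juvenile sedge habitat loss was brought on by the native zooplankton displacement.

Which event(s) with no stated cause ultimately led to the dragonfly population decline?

Tracing upstream from the dragonfly population decline: the dragonfly population decline ← the mayfly habitat loss ← the juvenile trout die-off.
A separate upstream branch: the dragonfly population decline ← the frog range expansion ← the riparian carp population surge ← the juvenile sedge habitat loss ← the native zooplankton displacement.
Each of those chain origins has no stated cause.

the juvenile trout die-off, the native zooplankton displacement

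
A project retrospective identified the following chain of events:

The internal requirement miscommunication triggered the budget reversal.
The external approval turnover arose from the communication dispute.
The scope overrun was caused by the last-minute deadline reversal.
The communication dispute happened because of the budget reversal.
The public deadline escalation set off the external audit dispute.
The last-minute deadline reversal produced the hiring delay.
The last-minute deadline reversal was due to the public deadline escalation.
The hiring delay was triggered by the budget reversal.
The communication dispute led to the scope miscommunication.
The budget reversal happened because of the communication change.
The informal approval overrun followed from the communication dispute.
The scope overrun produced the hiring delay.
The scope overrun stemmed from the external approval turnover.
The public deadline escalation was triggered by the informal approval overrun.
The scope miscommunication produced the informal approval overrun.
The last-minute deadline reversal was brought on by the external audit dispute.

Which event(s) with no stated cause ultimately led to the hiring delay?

the communication change, the internal requirement miscommunication

Tracing upstream from the hiring delay: the hiring delay ← the budget reversal ← the internal requirement miscommunication.
A separate upstream branch: the hiring delay ← the budget reversal ← the communication change.
Each of those chain origins has no stated cause.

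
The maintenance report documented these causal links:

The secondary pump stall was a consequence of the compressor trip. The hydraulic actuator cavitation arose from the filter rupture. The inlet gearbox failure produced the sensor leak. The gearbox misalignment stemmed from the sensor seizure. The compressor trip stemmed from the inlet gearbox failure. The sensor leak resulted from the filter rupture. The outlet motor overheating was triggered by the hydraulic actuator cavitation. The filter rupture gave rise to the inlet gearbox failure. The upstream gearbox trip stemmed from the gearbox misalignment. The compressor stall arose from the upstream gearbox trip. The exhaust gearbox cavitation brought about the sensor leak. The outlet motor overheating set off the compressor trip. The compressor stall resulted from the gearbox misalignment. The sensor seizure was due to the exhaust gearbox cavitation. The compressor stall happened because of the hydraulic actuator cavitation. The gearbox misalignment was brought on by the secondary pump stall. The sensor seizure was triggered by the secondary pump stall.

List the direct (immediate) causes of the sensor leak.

the exhaust gearbox cavitation, the filter rupture, the inlet gearbox failure

the exhaust gearbox cavitation, the filter rupture, the inlet gearbox failure → the sensor leak with nothing further upstream stated.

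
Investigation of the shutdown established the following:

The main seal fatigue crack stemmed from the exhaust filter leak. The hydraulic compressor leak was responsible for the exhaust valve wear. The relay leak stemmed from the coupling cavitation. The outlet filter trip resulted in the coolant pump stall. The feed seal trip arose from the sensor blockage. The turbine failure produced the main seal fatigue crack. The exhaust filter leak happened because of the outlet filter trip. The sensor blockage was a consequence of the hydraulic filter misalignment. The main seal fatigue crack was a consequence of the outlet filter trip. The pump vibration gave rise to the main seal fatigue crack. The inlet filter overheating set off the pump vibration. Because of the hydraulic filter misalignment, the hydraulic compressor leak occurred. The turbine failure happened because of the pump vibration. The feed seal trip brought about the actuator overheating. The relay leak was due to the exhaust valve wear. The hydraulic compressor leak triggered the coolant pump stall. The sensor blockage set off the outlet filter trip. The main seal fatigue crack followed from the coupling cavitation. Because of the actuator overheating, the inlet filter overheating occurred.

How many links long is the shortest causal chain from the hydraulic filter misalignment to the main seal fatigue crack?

Shortest chain: the hydraulic filter misalignment → the sensor blockage → the outlet filter trip → the main seal fatigue crack.

3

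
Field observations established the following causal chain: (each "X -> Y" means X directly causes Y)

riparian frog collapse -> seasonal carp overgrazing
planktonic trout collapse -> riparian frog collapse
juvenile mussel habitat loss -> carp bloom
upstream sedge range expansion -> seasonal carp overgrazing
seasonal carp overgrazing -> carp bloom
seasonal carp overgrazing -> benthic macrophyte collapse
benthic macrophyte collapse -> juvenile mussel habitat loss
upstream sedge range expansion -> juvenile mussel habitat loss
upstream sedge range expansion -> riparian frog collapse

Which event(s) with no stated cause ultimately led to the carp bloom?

Tracing upstream from the carp bloom: the carp bloom ← the seasonal carp overgrazing ← the riparian frog collapse ← the planktonic trout collapse.
A separate upstream branch: the carp bloom ← the seasonal carp overgrazing ← the upstream sedge range expansion.
Each of those chain origins has no stated cause.

the planktonic trout collapse, the upstream sedge range expansion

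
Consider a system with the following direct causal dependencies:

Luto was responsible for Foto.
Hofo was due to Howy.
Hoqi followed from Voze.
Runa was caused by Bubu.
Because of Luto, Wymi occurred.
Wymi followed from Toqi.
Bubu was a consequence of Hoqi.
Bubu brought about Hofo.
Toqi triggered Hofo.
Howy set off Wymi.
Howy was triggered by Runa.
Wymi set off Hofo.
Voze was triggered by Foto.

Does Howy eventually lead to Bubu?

Howy leads to Wymi, Hofo; Bubu is not among them.

No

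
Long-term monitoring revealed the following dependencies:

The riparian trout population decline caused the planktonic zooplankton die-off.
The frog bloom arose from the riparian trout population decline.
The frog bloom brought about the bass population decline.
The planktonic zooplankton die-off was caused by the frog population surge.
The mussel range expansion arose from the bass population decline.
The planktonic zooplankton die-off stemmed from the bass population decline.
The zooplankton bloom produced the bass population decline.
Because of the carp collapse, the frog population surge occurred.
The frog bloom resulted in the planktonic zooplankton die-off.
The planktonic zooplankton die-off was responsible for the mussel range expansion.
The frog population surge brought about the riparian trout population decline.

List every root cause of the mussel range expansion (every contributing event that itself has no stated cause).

the carp collapse, the zooplankton bloom

Tracing upstream from the mussel range expansion: the mussel range expansion ← the planktonic zooplankton die-off ← the frog population surge ← the carp collapse.
A separate upstream branch: the mussel range expansion ← the bass population decline ← the zooplankton bloom.
Each of those chain origins has no stated cause.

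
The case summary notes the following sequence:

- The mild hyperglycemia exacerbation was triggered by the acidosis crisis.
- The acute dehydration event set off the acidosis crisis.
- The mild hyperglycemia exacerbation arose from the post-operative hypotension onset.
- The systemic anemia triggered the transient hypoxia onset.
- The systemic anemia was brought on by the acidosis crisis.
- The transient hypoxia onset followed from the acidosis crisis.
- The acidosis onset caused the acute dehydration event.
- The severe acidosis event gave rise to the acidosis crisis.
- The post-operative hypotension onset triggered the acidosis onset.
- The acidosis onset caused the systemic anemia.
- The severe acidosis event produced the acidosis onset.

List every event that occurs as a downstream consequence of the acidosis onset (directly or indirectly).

Direct effects: the acute dehydration event, the systemic anemia.
2 steps out: the acidosis crisis, the transient hypoxia onset.
3 steps out: the mild hyperglycemia exacerbation.
Not reachable from it: the post-operative hypotension onset, the severe acidosis event.

the acidosis crisis, the acute dehydration event, the mild hyperglycemia exacerbation, the systemic anemia, the transient hypoxia onset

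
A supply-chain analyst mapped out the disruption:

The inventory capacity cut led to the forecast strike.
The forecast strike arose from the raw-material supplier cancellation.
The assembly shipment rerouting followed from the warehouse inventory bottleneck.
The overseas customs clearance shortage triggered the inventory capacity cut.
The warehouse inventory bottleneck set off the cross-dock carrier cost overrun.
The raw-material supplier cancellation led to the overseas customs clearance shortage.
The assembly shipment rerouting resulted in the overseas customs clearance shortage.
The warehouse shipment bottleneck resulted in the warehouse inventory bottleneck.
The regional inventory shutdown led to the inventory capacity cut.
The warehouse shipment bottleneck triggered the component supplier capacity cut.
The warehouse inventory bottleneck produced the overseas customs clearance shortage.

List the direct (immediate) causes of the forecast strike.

Upstream contributors include the warehouse shipment bottleneck, the warehouse inventory bottleneck, the regional inventory shutdown, the assembly shipment rerouting, the overseas customs clearance shortage, but only the inventory capacity cut, the raw-material supplier cancellation feed directly into the forecast strike.

the inventory capacity cut, the raw-material supplier cancellation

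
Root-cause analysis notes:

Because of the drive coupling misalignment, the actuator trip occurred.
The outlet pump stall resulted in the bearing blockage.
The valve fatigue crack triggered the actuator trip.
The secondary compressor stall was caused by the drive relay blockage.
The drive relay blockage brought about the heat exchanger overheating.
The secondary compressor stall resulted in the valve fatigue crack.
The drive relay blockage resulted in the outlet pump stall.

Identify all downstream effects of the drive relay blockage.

the actuator trip, the bearing blockage, the heat exchanger overheating, the outlet pump stall, the secondary compressor stall, the valve fatigue crack

Direct effects: the heat exchanger overheating, the outlet pump stall, the secondary compressor stall.
2 steps out: the valve fatigue crack, the bearing blockage.
3 steps out: the actuator trip.
Not reachable from it: the drive coupling misalignment.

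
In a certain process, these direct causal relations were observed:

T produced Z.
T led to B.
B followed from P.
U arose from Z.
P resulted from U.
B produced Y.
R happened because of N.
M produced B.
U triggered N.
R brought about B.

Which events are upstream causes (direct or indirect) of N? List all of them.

T, U, Z

Immediate cause of N: U.
Further upstream: T, Z.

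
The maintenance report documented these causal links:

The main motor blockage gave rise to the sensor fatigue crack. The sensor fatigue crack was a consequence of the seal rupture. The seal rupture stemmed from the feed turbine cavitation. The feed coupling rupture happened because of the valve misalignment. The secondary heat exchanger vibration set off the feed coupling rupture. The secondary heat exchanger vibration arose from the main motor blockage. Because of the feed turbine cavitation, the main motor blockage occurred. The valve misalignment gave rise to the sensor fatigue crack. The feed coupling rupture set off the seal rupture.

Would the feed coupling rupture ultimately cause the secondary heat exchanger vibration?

No

The feed coupling rupture leads to the seal rupture, the sensor fatigue crack; the secondary heat exchanger vibration is not among them.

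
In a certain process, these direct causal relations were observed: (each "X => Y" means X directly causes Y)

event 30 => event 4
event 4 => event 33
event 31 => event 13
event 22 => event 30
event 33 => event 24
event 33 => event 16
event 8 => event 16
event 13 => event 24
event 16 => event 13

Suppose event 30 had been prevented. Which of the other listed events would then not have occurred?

Downstream of event 30: event 4, event 33, event 16, event 13, event 24.
Of those, still caused via another path: event 16, event 13, event 24.
The remainder have no surviving cause.

event 33, event 4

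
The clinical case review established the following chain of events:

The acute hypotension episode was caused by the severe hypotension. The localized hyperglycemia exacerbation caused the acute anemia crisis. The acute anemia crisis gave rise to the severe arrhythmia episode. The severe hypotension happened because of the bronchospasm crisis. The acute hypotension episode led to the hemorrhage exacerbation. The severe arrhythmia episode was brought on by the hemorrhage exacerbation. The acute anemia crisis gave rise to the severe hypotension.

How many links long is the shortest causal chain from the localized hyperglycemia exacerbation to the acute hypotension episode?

3

Shortest chain: the localized hyperglycemia exacerbation → the acute anemia crisis → the severe hypotension → the acute hypotension episode.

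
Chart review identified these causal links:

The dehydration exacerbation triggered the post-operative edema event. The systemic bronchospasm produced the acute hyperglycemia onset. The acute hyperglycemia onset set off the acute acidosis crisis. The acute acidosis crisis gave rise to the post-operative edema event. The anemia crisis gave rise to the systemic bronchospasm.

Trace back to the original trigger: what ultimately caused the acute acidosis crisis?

the anemia crisis

Tracing upstream from the acute acidosis crisis: the acute acidosis crisis ← the acute hyperglycemia onset ← the systemic bronchospasm ← the anemia crisis.
The anemia crisis has no stated cause, so it is the root.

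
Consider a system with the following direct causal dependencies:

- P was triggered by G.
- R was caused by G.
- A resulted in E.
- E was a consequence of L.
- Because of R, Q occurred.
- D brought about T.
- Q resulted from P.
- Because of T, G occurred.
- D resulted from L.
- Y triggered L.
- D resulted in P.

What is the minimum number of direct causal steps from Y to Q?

4

Shortest chain: Y → L → D → P → Q.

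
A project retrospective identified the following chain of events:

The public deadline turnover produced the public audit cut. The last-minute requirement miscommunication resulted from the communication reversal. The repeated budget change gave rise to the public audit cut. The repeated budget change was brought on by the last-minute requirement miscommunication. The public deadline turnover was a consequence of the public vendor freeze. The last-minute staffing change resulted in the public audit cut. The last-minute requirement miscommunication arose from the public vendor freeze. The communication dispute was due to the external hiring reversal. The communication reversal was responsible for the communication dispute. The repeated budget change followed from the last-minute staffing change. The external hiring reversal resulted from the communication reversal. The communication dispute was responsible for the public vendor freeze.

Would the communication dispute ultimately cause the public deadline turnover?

There is a causal chain: the communication dispute → the public vendor freeze → the public deadline turnover.

Yes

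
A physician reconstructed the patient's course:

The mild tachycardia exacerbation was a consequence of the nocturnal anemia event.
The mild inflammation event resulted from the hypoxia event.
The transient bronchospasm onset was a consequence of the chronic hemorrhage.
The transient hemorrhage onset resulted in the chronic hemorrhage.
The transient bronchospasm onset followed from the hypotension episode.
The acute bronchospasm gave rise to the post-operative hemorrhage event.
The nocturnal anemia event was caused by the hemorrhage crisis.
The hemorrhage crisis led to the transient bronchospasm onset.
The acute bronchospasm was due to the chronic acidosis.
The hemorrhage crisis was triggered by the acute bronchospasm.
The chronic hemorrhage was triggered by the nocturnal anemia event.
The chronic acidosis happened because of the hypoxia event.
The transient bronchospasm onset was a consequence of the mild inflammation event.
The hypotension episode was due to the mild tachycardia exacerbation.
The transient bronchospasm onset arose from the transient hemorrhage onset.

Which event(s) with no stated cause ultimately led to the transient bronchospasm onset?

Tracing upstream from the transient bronchospasm onset: the transient bronchospasm onset ← the mild inflammation event ← the hypoxia event.
A separate upstream branch: the transient bronchospasm onset ← the transient hemorrhage onset.
Each of those chain origins has no stated cause.

the hypoxia event, the transient hemorrhage onset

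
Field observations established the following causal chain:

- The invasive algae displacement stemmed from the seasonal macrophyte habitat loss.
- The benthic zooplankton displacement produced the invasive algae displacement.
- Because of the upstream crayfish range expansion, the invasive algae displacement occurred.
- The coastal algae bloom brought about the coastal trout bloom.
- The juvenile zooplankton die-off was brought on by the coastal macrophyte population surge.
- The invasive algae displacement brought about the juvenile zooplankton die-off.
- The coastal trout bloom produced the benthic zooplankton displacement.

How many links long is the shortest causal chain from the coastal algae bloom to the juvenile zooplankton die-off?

Shortest chain: the coastal algae bloom → the coastal trout bloom → the benthic zooplankton displacement → the invasive algae displacement → the juvenile zooplankton die-off.

4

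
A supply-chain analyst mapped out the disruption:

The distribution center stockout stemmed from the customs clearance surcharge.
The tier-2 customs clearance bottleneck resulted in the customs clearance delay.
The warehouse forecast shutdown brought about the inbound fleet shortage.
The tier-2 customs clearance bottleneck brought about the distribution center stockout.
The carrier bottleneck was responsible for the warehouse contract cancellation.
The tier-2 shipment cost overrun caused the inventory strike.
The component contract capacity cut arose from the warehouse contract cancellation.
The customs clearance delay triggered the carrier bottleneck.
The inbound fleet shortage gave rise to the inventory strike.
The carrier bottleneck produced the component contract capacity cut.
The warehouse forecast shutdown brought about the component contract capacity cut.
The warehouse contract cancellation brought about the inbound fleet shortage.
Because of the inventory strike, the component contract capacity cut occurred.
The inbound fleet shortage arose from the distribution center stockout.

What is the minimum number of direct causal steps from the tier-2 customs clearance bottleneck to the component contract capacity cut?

Shortest chain: the tier-2 customs clearance bottleneck → the customs clearance delay → the carrier bottleneck → the component contract capacity cut.

3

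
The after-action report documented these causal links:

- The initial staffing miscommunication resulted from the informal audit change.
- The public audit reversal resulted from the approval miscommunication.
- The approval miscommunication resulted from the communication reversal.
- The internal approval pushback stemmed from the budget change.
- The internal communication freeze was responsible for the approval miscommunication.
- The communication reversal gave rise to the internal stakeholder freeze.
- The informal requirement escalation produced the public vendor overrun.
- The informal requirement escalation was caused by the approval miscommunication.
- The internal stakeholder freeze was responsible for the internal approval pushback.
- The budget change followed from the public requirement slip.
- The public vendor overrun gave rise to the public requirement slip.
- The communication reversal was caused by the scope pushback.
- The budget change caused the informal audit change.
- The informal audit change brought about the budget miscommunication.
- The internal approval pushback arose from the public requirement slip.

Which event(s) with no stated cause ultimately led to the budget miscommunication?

Tracing upstream from the budget miscommunication: the budget miscommunication ← the informal audit change ← the budget change ← the public requirement slip ← the public vendor overrun ← the informal requirement escalation ← the approval miscommunication ← the communication reversal ← the scope pushback.
A separate upstream branch: the budget miscommunication ← the informal audit change ← the budget change ← the public requirement slip ← the public vendor overrun ← the informal requirement escalation ← the approval miscommunication ← the internal communication freeze.
Each of those chain origins has no stated cause.

the internal communication freeze, the scope pushback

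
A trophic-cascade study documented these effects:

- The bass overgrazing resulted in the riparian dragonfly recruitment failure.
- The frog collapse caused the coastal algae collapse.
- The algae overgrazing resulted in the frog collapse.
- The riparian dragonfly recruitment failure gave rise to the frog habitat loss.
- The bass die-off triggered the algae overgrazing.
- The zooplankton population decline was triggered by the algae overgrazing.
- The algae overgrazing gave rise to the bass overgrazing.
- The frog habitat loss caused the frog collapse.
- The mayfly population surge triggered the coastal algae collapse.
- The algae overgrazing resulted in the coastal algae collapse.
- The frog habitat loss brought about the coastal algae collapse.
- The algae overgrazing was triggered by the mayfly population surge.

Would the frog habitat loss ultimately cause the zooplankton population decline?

No

The frog habitat loss leads to the frog collapse, the coastal algae collapse; the zooplankton population decline is not among them.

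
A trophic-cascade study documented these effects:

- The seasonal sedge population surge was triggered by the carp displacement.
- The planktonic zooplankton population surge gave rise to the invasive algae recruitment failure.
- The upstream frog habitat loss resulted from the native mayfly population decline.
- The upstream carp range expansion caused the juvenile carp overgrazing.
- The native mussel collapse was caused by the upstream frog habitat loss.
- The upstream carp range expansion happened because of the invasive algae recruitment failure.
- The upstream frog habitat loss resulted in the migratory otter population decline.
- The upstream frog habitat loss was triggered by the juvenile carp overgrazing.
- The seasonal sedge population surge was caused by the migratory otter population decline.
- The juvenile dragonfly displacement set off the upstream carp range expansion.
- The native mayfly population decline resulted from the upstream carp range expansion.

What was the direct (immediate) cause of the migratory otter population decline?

the upstream frog habitat loss

Upstream contributors include the planktonic zooplankton population surge, the invasive algae recruitment failure, the juvenile dragonfly displacement, the upstream carp range expansion, the juvenile carp overgrazing, the native mayfly population decline, but only the upstream frog habitat loss feeds directly into the migratory otter population decline.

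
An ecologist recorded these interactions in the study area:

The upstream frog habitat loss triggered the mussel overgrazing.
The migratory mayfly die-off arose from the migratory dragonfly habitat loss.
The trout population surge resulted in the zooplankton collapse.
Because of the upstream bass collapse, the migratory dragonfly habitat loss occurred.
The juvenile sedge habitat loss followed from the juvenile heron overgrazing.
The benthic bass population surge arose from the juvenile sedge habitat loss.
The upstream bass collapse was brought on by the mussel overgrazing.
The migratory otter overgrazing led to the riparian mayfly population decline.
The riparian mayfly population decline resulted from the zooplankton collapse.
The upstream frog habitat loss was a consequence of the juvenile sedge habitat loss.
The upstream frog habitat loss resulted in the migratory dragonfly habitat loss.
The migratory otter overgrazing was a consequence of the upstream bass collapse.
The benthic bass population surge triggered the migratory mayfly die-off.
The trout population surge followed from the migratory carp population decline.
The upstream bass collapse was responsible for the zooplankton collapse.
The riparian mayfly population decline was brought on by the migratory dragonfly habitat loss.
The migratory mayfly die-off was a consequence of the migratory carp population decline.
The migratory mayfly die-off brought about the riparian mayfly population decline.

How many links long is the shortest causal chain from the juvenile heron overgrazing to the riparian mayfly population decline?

4

Shortest chain: the juvenile heron overgrazing → the juvenile sedge habitat loss → the upstream frog habitat loss → the migratory dragonfly habitat loss → the riparian mayfly population decline.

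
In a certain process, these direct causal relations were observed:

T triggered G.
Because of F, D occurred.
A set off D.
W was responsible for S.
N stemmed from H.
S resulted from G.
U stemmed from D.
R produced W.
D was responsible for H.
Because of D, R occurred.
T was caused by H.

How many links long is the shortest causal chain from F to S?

4

Shortest chain: F → D → R → W → S.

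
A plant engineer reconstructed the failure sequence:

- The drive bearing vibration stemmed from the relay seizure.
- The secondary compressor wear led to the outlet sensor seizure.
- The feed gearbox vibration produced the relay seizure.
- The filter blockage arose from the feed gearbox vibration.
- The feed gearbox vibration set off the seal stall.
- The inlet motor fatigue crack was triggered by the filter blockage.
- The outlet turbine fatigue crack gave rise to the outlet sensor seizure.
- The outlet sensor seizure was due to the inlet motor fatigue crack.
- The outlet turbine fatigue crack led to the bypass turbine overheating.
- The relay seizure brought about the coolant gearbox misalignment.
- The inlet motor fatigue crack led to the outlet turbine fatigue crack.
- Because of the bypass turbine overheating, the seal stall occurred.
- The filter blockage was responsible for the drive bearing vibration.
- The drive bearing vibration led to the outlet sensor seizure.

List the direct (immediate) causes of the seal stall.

Upstream contributors include the filter blockage, the inlet motor fatigue crack, the outlet turbine fatigue crack, but only the bypass turbine overheating, the feed gearbox vibration feed directly into the seal stall.

the bypass turbine overheating, the feed gearbox vibration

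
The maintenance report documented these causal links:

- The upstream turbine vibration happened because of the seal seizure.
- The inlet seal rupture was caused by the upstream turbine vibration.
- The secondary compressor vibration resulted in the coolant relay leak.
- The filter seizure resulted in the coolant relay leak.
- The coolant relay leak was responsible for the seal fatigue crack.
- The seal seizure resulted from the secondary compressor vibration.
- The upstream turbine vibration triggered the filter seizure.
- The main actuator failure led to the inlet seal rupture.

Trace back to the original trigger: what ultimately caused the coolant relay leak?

Tracing upstream from the coolant relay leak: the coolant relay leak ← the secondary compressor vibration.
The secondary compressor vibration has no stated cause, so it is the root.

the secondary compressor vibration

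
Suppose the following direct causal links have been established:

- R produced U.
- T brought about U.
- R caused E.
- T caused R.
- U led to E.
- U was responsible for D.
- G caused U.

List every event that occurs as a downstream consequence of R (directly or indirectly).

Direct effects: U, E.
2 steps out: D.
Not reachable from it: T, G.

D, E, U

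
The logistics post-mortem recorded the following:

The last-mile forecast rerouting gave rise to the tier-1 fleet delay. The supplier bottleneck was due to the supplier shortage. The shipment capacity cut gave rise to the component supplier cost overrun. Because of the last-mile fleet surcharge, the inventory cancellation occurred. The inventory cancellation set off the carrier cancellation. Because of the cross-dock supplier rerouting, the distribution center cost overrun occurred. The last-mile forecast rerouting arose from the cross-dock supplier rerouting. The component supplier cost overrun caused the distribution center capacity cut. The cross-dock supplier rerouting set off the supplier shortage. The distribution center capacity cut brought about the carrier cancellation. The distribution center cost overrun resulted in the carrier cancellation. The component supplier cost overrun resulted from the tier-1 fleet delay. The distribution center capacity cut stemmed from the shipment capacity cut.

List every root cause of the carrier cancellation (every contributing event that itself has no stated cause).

Tracing upstream from the carrier cancellation: the carrier cancellation ← the distribution center cost overrun ← the cross-dock supplier rerouting.
A separate upstream branch: the carrier cancellation ← the distribution center capacity cut ← the shipment capacity cut.
A separate upstream branch: the carrier cancellation ← the inventory cancellation ← the last-mile fleet surcharge.
Each of those chain origins has no stated cause.

the cross-dock supplier rerouting, the last-mile fleet surcharge, the shipment capacity cut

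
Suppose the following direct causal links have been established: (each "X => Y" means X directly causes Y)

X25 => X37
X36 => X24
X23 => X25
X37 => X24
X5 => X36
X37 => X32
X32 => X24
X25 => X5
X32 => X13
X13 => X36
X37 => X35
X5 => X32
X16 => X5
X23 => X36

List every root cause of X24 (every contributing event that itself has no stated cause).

X16, X23

Tracing upstream from X24: X24 ← X36 ← X23.
A separate upstream branch: X24 ← X32 ← X5 ← X16.
Each of those chain origins has no stated cause.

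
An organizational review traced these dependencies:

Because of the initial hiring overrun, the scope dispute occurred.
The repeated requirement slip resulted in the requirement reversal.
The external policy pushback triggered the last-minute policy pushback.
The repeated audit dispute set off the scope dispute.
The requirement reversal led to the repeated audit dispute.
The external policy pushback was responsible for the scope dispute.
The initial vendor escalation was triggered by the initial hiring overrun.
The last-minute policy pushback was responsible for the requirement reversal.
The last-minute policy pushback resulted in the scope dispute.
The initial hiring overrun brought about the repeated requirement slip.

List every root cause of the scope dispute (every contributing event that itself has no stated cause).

Tracing upstream from the scope dispute: the scope dispute ← the initial hiring overrun.
A separate upstream branch: the scope dispute ← the external policy pushback.
Each of those chain origins has no stated cause.

the external policy pushback, the initial hiring overrun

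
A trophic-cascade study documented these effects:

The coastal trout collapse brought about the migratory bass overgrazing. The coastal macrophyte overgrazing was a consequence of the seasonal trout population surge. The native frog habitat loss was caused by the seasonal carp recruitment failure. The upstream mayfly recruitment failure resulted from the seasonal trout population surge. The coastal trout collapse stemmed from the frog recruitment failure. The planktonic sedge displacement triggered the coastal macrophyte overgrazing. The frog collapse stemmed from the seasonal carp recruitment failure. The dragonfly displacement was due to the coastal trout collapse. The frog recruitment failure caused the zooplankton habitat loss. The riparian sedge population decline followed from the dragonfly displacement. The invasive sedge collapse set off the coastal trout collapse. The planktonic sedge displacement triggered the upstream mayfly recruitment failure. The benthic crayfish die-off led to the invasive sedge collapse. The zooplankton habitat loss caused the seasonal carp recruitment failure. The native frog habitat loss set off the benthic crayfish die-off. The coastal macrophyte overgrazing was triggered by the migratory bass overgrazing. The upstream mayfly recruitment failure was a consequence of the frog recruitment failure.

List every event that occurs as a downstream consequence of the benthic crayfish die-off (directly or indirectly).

the coastal macrophyte overgrazing, the coastal trout collapse, the dragonfly displacement, the invasive sedge collapse, the migratory bass overgrazing, the riparian sedge population decline

Direct effects: the invasive sedge collapse.
2 steps out: the coastal trout collapse.
3 steps out: the dragonfly displacement, the migratory bass overgrazing.
4 steps out: the riparian sedge population decline, the coastal macrophyte overgrazing.
Not reachable from it: the frog recruitment failure, the zooplankton habitat loss, the seasonal carp recruitment failure, the frog collapse, the native frog habitat loss, the planktonic sedge displacement, the seasonal trout population surge, the upstream mayfly recruitment failure.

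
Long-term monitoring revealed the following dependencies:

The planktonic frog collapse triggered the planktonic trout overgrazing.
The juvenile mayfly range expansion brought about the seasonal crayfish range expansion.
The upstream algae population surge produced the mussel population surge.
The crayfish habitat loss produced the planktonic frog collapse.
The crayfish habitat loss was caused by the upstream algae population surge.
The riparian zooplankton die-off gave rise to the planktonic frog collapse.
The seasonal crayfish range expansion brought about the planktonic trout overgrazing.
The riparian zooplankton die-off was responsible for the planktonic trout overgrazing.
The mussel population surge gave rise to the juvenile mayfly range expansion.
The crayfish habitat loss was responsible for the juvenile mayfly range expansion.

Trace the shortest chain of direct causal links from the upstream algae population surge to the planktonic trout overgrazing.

the upstream algae population surge → the crayfish habitat loss
the crayfish habitat loss → the planktonic frog collapse
the planktonic frog collapse → the planktonic trout overgrazing
Length: 3 steps.

the upstream algae population surge → the crayfish habitat loss → the planktonic frog collapse → the planktonic trout overgrazing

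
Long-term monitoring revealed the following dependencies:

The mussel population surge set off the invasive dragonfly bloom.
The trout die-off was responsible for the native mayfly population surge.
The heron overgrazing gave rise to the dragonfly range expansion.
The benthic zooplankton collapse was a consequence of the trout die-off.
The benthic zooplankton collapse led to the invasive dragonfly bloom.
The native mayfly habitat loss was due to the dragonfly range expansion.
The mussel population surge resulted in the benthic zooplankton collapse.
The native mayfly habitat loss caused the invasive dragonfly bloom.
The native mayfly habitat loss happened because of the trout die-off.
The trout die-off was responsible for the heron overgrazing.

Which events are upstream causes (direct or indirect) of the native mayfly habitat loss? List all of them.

the dragonfly range expansion, the heron overgrazing, the trout die-off

Immediate causes of the native mayfly habitat loss: the trout die-off, the dragonfly range expansion.
Further upstream: the heron overgrazing.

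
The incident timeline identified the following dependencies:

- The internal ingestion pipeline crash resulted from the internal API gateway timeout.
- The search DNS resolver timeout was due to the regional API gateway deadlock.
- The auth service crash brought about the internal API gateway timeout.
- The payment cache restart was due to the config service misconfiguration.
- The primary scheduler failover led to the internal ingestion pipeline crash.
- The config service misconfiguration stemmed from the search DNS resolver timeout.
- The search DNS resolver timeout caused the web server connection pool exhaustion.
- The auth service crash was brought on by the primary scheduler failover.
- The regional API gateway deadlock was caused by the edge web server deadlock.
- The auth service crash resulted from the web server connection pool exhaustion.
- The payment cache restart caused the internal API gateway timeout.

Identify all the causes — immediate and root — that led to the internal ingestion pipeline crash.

Immediate causes of the internal ingestion pipeline crash: the primary scheduler failover, the internal API gateway timeout.
Further upstream: the edge web server deadlock, the regional API gateway deadlock, the search DNS resolver timeout, the config service misconfiguration, the web server connection pool exhaustion, the payment cache restart, the auth service crash.

the auth service crash, the config service misconfiguration, the edge web server deadlock, the internal API gateway timeout, the payment cache restart, the primary scheduler failover, the regional API gateway deadlock, the search DNS resolver timeout, the web server connection pool exhaustion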